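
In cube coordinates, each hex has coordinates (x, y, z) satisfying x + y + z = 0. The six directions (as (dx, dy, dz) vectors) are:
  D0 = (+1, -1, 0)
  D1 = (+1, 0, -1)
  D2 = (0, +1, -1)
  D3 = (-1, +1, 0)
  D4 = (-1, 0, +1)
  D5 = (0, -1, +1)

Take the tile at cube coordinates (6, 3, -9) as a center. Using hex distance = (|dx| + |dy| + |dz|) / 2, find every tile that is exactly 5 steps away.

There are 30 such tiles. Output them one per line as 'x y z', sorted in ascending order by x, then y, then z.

Walk ring at distance 5 from (6, 3, -9):
Start at center + D4*5 = (1, 3, -4)
  hex 0: (1, 3, -4)
  hex 1: (2, 2, -4)
  hex 2: (3, 1, -4)
  hex 3: (4, 0, -4)
  hex 4: (5, -1, -4)
  hex 5: (6, -2, -4)
  hex 6: (7, -2, -5)
  hex 7: (8, -2, -6)
  hex 8: (9, -2, -7)
  hex 9: (10, -2, -8)
  hex 10: (11, -2, -9)
  hex 11: (11, -1, -10)
  hex 12: (11, 0, -11)
  hex 13: (11, 1, -12)
  hex 14: (11, 2, -13)
  hex 15: (11, 3, -14)
  hex 16: (10, 4, -14)
  hex 17: (9, 5, -14)
  hex 18: (8, 6, -14)
  hex 19: (7, 7, -14)
  hex 20: (6, 8, -14)
  hex 21: (5, 8, -13)
  hex 22: (4, 8, -12)
  hex 23: (3, 8, -11)
  hex 24: (2, 8, -10)
  hex 25: (1, 8, -9)
  hex 26: (1, 7, -8)
  hex 27: (1, 6, -7)
  hex 28: (1, 5, -6)
  hex 29: (1, 4, -5)
Sorted: 30 hexes.

Answer: 1 3 -4
1 4 -5
1 5 -6
1 6 -7
1 7 -8
1 8 -9
2 2 -4
2 8 -10
3 1 -4
3 8 -11
4 0 -4
4 8 -12
5 -1 -4
5 8 -13
6 -2 -4
6 8 -14
7 -2 -5
7 7 -14
8 -2 -6
8 6 -14
9 -2 -7
9 5 -14
10 -2 -8
10 4 -14
11 -2 -9
11 -1 -10
11 0 -11
11 1 -12
11 2 -13
11 3 -14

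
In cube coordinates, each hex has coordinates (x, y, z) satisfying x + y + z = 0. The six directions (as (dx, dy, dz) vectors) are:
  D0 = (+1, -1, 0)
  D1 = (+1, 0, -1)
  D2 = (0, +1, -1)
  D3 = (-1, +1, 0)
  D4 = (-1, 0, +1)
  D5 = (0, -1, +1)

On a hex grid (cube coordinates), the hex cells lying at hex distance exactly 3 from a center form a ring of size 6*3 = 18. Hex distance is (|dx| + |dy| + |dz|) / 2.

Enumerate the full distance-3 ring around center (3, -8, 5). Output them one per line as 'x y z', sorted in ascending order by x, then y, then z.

Walk ring at distance 3 from (3, -8, 5):
Start at center + D4*3 = (0, -8, 8)
  hex 0: (0, -8, 8)
  hex 1: (1, -9, 8)
  hex 2: (2, -10, 8)
  hex 3: (3, -11, 8)
  hex 4: (4, -11, 7)
  hex 5: (5, -11, 6)
  hex 6: (6, -11, 5)
  hex 7: (6, -10, 4)
  hex 8: (6, -9, 3)
  hex 9: (6, -8, 2)
  hex 10: (5, -7, 2)
  hex 11: (4, -6, 2)
  hex 12: (3, -5, 2)
  hex 13: (2, -5, 3)
  hex 14: (1, -5, 4)
  hex 15: (0, -5, 5)
  hex 16: (0, -6, 6)
  hex 17: (0, -7, 7)
Sorted: 18 hexes.

Answer: 0 -8 8
0 -7 7
0 -6 6
0 -5 5
1 -9 8
1 -5 4
2 -10 8
2 -5 3
3 -11 8
3 -5 2
4 -11 7
4 -6 2
5 -11 6
5 -7 2
6 -11 5
6 -10 4
6 -9 3
6 -8 2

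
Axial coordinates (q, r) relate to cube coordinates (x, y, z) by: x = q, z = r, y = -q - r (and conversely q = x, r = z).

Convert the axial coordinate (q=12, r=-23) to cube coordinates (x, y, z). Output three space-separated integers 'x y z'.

x = q = 12
z = r = -23
y = -x - z = -(12) - (-23) = 11

Answer: 12 11 -23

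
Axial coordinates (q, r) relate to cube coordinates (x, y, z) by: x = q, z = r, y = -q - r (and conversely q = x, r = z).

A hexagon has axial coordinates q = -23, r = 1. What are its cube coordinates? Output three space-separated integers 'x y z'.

Answer: -23 22 1

Derivation:
x = q = -23
z = r = 1
y = -x - z = -(-23) - (1) = 22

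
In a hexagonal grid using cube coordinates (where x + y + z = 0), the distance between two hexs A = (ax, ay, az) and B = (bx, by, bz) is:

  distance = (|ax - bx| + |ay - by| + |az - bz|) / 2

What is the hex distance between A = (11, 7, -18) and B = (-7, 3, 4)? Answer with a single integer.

|ax - bx| = |11 - (-7)| = 18
|ay - by| = |7 - 3| = 4
|az - bz| = |-18 - 4| = 22
distance = (18 + 4 + 22) / 2 = 44 / 2 = 22

Answer: 22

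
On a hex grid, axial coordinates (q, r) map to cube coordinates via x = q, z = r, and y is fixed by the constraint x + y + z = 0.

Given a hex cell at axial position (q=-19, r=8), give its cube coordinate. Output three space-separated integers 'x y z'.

x = q = -19
z = r = 8
y = -x - z = -(-19) - (8) = 11

Answer: -19 11 8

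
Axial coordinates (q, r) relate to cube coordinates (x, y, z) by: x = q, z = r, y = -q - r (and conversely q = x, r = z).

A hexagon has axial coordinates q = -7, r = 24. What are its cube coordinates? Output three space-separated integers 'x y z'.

Answer: -7 -17 24

Derivation:
x = q = -7
z = r = 24
y = -x - z = -(-7) - (24) = -17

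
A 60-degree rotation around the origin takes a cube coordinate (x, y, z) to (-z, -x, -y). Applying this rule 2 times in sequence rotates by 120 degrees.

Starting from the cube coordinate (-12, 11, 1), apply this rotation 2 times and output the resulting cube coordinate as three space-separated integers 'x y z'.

Answer: 11 1 -12

Derivation:
Start: (-12, 11, 1)
Step 1: (-12, 11, 1) -> (-(1), -(-12), -(11)) = (-1, 12, -11)
Step 2: (-1, 12, -11) -> (-(-11), -(-1), -(12)) = (11, 1, -12)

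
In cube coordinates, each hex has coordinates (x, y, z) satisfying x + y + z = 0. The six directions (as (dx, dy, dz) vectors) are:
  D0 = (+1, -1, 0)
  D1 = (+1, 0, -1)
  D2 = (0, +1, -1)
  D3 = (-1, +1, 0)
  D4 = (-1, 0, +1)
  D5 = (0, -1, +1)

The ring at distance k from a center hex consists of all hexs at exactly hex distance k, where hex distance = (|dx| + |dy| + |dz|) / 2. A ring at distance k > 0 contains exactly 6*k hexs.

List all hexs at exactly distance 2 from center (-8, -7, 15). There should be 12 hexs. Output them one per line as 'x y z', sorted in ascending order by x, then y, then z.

Walk ring at distance 2 from (-8, -7, 15):
Start at center + D4*2 = (-10, -7, 17)
  hex 0: (-10, -7, 17)
  hex 1: (-9, -8, 17)
  hex 2: (-8, -9, 17)
  hex 3: (-7, -9, 16)
  hex 4: (-6, -9, 15)
  hex 5: (-6, -8, 14)
  hex 6: (-6, -7, 13)
  hex 7: (-7, -6, 13)
  hex 8: (-8, -5, 13)
  hex 9: (-9, -5, 14)
  hex 10: (-10, -5, 15)
  hex 11: (-10, -6, 16)
Sorted: 12 hexes.

Answer: -10 -7 17
-10 -6 16
-10 -5 15
-9 -8 17
-9 -5 14
-8 -9 17
-8 -5 13
-7 -9 16
-7 -6 13
-6 -9 15
-6 -8 14
-6 -7 13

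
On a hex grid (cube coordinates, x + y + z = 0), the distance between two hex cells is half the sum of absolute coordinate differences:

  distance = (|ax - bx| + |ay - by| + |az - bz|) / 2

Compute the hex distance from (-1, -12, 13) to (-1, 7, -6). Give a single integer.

|ax - bx| = |-1 - (-1)| = 0
|ay - by| = |-12 - 7| = 19
|az - bz| = |13 - (-6)| = 19
distance = (0 + 19 + 19) / 2 = 38 / 2 = 19

Answer: 19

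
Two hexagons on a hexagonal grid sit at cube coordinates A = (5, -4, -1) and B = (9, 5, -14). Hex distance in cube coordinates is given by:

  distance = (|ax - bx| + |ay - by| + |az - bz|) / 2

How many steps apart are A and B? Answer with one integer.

|ax - bx| = |5 - 9| = 4
|ay - by| = |-4 - 5| = 9
|az - bz| = |-1 - (-14)| = 13
distance = (4 + 9 + 13) / 2 = 26 / 2 = 13

Answer: 13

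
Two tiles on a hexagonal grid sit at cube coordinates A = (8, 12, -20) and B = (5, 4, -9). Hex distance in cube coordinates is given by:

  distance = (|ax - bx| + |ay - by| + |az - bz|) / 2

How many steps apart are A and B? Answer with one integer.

|ax - bx| = |8 - 5| = 3
|ay - by| = |12 - 4| = 8
|az - bz| = |-20 - (-9)| = 11
distance = (3 + 8 + 11) / 2 = 22 / 2 = 11

Answer: 11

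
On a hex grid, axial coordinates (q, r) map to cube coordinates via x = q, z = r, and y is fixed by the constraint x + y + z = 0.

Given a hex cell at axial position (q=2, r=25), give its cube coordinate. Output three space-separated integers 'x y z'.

Answer: 2 -27 25

Derivation:
x = q = 2
z = r = 25
y = -x - z = -(2) - (25) = -27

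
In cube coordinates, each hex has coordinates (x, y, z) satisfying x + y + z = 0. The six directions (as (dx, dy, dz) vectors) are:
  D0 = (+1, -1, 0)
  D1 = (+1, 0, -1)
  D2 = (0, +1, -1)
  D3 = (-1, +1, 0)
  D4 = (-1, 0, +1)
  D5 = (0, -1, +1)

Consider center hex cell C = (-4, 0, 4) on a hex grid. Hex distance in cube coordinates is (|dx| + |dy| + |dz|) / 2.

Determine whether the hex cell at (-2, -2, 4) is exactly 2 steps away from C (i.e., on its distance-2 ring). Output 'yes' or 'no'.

Answer: yes

Derivation:
|px - cx| = |-2 - (-4)| = 2
|py - cy| = |-2 - 0| = 2
|pz - cz| = |4 - 4| = 0
distance = (2+2+0)/2 = 4/2 = 2
radius = 2; distance == radius -> yes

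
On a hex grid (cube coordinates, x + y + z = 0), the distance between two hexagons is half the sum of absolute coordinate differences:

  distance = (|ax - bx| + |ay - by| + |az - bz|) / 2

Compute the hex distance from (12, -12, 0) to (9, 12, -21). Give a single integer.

Answer: 24

Derivation:
|ax - bx| = |12 - 9| = 3
|ay - by| = |-12 - 12| = 24
|az - bz| = |0 - (-21)| = 21
distance = (3 + 24 + 21) / 2 = 48 / 2 = 24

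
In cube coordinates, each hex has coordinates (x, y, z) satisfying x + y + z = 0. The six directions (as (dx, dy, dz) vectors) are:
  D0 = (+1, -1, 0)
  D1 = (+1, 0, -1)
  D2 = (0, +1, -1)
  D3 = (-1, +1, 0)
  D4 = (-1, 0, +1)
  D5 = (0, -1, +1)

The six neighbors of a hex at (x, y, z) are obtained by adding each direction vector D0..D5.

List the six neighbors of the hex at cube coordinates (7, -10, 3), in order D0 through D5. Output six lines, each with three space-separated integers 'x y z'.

Center: (7, -10, 3). Add each direction:
  D0: (7, -10, 3) + (1, -1, 0) = (8, -11, 3)
  D1: (7, -10, 3) + (1, 0, -1) = (8, -10, 2)
  D2: (7, -10, 3) + (0, 1, -1) = (7, -9, 2)
  D3: (7, -10, 3) + (-1, 1, 0) = (6, -9, 3)
  D4: (7, -10, 3) + (-1, 0, 1) = (6, -10, 4)
  D5: (7, -10, 3) + (0, -1, 1) = (7, -11, 4)

Answer: 8 -11 3
8 -10 2
7 -9 2
6 -9 3
6 -10 4
7 -11 4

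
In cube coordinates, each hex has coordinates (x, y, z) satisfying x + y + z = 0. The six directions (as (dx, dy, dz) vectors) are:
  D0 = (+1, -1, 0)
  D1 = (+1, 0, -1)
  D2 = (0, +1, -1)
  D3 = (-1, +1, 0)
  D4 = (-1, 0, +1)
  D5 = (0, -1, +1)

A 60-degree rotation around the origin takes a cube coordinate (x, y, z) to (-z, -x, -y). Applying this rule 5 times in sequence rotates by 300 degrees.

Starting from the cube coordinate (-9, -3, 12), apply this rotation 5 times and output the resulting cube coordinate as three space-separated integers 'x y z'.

Answer: 3 -12 9

Derivation:
Start: (-9, -3, 12)
Step 1: (-9, -3, 12) -> (-(12), -(-9), -(-3)) = (-12, 9, 3)
Step 2: (-12, 9, 3) -> (-(3), -(-12), -(9)) = (-3, 12, -9)
Step 3: (-3, 12, -9) -> (-(-9), -(-3), -(12)) = (9, 3, -12)
Step 4: (9, 3, -12) -> (-(-12), -(9), -(3)) = (12, -9, -3)
Step 5: (12, -9, -3) -> (-(-3), -(12), -(-9)) = (3, -12, 9)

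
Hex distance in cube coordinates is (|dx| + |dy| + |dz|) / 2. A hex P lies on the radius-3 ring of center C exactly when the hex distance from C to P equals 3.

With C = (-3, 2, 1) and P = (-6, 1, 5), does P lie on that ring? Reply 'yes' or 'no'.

Answer: no

Derivation:
|px - cx| = |-6 - (-3)| = 3
|py - cy| = |1 - 2| = 1
|pz - cz| = |5 - 1| = 4
distance = (3+1+4)/2 = 8/2 = 4
radius = 3; distance != radius -> no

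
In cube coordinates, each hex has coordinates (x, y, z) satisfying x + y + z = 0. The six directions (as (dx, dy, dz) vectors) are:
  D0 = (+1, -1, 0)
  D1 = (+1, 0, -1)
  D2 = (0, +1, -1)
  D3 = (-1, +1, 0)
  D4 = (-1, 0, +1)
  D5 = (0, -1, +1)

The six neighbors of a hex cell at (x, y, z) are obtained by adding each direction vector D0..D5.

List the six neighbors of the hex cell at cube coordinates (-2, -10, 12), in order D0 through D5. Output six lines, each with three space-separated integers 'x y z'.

Answer: -1 -11 12
-1 -10 11
-2 -9 11
-3 -9 12
-3 -10 13
-2 -11 13

Derivation:
Center: (-2, -10, 12). Add each direction:
  D0: (-2, -10, 12) + (1, -1, 0) = (-1, -11, 12)
  D1: (-2, -10, 12) + (1, 0, -1) = (-1, -10, 11)
  D2: (-2, -10, 12) + (0, 1, -1) = (-2, -9, 11)
  D3: (-2, -10, 12) + (-1, 1, 0) = (-3, -9, 12)
  D4: (-2, -10, 12) + (-1, 0, 1) = (-3, -10, 13)
  D5: (-2, -10, 12) + (0, -1, 1) = (-2, -11, 13)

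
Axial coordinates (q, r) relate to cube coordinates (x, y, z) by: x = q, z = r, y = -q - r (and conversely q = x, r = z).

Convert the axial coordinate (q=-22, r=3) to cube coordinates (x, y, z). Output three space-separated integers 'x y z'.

x = q = -22
z = r = 3
y = -x - z = -(-22) - (3) = 19

Answer: -22 19 3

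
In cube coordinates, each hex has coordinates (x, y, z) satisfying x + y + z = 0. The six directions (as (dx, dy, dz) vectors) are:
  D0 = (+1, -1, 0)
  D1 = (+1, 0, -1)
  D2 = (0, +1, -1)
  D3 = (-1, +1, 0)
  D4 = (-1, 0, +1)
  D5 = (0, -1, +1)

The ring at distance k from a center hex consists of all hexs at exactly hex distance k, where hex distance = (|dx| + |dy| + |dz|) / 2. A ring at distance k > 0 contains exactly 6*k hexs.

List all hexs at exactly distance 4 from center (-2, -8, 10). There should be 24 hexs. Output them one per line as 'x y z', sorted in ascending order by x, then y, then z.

Walk ring at distance 4 from (-2, -8, 10):
Start at center + D4*4 = (-6, -8, 14)
  hex 0: (-6, -8, 14)
  hex 1: (-5, -9, 14)
  hex 2: (-4, -10, 14)
  hex 3: (-3, -11, 14)
  hex 4: (-2, -12, 14)
  hex 5: (-1, -12, 13)
  hex 6: (0, -12, 12)
  hex 7: (1, -12, 11)
  hex 8: (2, -12, 10)
  hex 9: (2, -11, 9)
  hex 10: (2, -10, 8)
  hex 11: (2, -9, 7)
  hex 12: (2, -8, 6)
  hex 13: (1, -7, 6)
  hex 14: (0, -6, 6)
  hex 15: (-1, -5, 6)
  hex 16: (-2, -4, 6)
  hex 17: (-3, -4, 7)
  hex 18: (-4, -4, 8)
  hex 19: (-5, -4, 9)
  hex 20: (-6, -4, 10)
  hex 21: (-6, -5, 11)
  hex 22: (-6, -6, 12)
  hex 23: (-6, -7, 13)
Sorted: 24 hexes.

Answer: -6 -8 14
-6 -7 13
-6 -6 12
-6 -5 11
-6 -4 10
-5 -9 14
-5 -4 9
-4 -10 14
-4 -4 8
-3 -11 14
-3 -4 7
-2 -12 14
-2 -4 6
-1 -12 13
-1 -5 6
0 -12 12
0 -6 6
1 -12 11
1 -7 6
2 -12 10
2 -11 9
2 -10 8
2 -9 7
2 -8 6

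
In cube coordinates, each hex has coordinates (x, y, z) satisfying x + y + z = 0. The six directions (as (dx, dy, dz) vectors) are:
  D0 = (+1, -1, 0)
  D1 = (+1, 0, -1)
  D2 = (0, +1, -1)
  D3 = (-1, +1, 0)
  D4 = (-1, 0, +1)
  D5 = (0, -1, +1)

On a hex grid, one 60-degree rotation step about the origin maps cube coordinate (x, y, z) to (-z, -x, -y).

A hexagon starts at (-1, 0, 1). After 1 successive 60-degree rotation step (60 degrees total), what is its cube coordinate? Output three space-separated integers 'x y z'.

Start: (-1, 0, 1)
Step 1: (-1, 0, 1) -> (-(1), -(-1), -(0)) = (-1, 1, 0)

Answer: -1 1 0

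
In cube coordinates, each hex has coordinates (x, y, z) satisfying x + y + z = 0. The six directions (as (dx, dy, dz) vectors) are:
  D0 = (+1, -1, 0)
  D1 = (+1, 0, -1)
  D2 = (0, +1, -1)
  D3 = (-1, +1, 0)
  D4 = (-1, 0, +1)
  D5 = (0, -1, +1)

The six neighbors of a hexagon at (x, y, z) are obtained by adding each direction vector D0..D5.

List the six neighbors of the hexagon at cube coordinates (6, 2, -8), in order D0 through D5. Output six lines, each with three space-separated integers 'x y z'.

Center: (6, 2, -8). Add each direction:
  D0: (6, 2, -8) + (1, -1, 0) = (7, 1, -8)
  D1: (6, 2, -8) + (1, 0, -1) = (7, 2, -9)
  D2: (6, 2, -8) + (0, 1, -1) = (6, 3, -9)
  D3: (6, 2, -8) + (-1, 1, 0) = (5, 3, -8)
  D4: (6, 2, -8) + (-1, 0, 1) = (5, 2, -7)
  D5: (6, 2, -8) + (0, -1, 1) = (6, 1, -7)

Answer: 7 1 -8
7 2 -9
6 3 -9
5 3 -8
5 2 -7
6 1 -7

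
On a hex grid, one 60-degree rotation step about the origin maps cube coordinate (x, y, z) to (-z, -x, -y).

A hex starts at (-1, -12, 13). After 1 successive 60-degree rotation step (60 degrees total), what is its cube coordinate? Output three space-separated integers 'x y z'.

Answer: -13 1 12

Derivation:
Start: (-1, -12, 13)
Step 1: (-1, -12, 13) -> (-(13), -(-1), -(-12)) = (-13, 1, 12)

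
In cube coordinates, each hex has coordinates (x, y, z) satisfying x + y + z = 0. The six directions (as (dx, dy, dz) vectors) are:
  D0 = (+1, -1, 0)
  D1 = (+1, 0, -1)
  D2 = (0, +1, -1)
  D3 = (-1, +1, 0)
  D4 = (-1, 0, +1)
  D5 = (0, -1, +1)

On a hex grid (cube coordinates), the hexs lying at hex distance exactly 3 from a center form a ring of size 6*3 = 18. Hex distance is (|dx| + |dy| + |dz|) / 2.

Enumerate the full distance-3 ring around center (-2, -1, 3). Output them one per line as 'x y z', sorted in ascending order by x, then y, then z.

Walk ring at distance 3 from (-2, -1, 3):
Start at center + D4*3 = (-5, -1, 6)
  hex 0: (-5, -1, 6)
  hex 1: (-4, -2, 6)
  hex 2: (-3, -3, 6)
  hex 3: (-2, -4, 6)
  hex 4: (-1, -4, 5)
  hex 5: (0, -4, 4)
  hex 6: (1, -4, 3)
  hex 7: (1, -3, 2)
  hex 8: (1, -2, 1)
  hex 9: (1, -1, 0)
  hex 10: (0, 0, 0)
  hex 11: (-1, 1, 0)
  hex 12: (-2, 2, 0)
  hex 13: (-3, 2, 1)
  hex 14: (-4, 2, 2)
  hex 15: (-5, 2, 3)
  hex 16: (-5, 1, 4)
  hex 17: (-5, 0, 5)
Sorted: 18 hexes.

Answer: -5 -1 6
-5 0 5
-5 1 4
-5 2 3
-4 -2 6
-4 2 2
-3 -3 6
-3 2 1
-2 -4 6
-2 2 0
-1 -4 5
-1 1 0
0 -4 4
0 0 0
1 -4 3
1 -3 2
1 -2 1
1 -1 0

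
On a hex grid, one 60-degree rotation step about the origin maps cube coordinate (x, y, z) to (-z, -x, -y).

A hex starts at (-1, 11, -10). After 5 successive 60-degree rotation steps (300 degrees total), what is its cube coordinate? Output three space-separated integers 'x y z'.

Answer: -11 10 1

Derivation:
Start: (-1, 11, -10)
Step 1: (-1, 11, -10) -> (-(-10), -(-1), -(11)) = (10, 1, -11)
Step 2: (10, 1, -11) -> (-(-11), -(10), -(1)) = (11, -10, -1)
Step 3: (11, -10, -1) -> (-(-1), -(11), -(-10)) = (1, -11, 10)
Step 4: (1, -11, 10) -> (-(10), -(1), -(-11)) = (-10, -1, 11)
Step 5: (-10, -1, 11) -> (-(11), -(-10), -(-1)) = (-11, 10, 1)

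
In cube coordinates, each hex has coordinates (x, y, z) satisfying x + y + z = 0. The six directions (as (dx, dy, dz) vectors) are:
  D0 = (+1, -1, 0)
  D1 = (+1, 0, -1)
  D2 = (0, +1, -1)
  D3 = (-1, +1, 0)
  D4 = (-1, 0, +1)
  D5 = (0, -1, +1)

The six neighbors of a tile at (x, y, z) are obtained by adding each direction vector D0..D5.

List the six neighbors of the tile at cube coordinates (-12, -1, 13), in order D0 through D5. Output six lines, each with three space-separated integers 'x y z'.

Answer: -11 -2 13
-11 -1 12
-12 0 12
-13 0 13
-13 -1 14
-12 -2 14

Derivation:
Center: (-12, -1, 13). Add each direction:
  D0: (-12, -1, 13) + (1, -1, 0) = (-11, -2, 13)
  D1: (-12, -1, 13) + (1, 0, -1) = (-11, -1, 12)
  D2: (-12, -1, 13) + (0, 1, -1) = (-12, 0, 12)
  D3: (-12, -1, 13) + (-1, 1, 0) = (-13, 0, 13)
  D4: (-12, -1, 13) + (-1, 0, 1) = (-13, -1, 14)
  D5: (-12, -1, 13) + (0, -1, 1) = (-12, -2, 14)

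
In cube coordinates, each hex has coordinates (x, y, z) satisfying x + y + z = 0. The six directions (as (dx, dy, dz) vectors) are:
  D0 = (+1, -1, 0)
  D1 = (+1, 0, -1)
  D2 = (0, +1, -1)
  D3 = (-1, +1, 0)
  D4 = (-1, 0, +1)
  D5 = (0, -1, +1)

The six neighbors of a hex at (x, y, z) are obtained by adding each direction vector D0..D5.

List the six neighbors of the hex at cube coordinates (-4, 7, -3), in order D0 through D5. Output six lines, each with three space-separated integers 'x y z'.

Center: (-4, 7, -3). Add each direction:
  D0: (-4, 7, -3) + (1, -1, 0) = (-3, 6, -3)
  D1: (-4, 7, -3) + (1, 0, -1) = (-3, 7, -4)
  D2: (-4, 7, -3) + (0, 1, -1) = (-4, 8, -4)
  D3: (-4, 7, -3) + (-1, 1, 0) = (-5, 8, -3)
  D4: (-4, 7, -3) + (-1, 0, 1) = (-5, 7, -2)
  D5: (-4, 7, -3) + (0, -1, 1) = (-4, 6, -2)

Answer: -3 6 -3
-3 7 -4
-4 8 -4
-5 8 -3
-5 7 -2
-4 6 -2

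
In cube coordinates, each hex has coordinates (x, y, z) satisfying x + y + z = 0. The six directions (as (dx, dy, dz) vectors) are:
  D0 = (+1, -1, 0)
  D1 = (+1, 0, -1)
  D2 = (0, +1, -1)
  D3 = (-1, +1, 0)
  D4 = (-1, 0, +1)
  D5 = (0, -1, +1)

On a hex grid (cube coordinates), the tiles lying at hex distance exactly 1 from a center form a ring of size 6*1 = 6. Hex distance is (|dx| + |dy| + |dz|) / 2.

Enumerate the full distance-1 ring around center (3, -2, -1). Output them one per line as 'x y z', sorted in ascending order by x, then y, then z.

Answer: 2 -2 0
2 -1 -1
3 -3 0
3 -1 -2
4 -3 -1
4 -2 -2

Derivation:
Walk ring at distance 1 from (3, -2, -1):
Start at center + D4*1 = (2, -2, 0)
  hex 0: (2, -2, 0)
  hex 1: (3, -3, 0)
  hex 2: (4, -3, -1)
  hex 3: (4, -2, -2)
  hex 4: (3, -1, -2)
  hex 5: (2, -1, -1)
Sorted: 6 hexes.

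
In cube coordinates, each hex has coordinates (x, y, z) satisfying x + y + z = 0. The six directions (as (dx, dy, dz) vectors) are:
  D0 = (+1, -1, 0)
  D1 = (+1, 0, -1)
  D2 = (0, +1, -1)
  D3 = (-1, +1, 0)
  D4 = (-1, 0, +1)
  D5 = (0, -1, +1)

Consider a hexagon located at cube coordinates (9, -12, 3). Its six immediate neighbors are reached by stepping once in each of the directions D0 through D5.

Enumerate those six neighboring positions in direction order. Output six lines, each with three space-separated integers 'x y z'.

Center: (9, -12, 3). Add each direction:
  D0: (9, -12, 3) + (1, -1, 0) = (10, -13, 3)
  D1: (9, -12, 3) + (1, 0, -1) = (10, -12, 2)
  D2: (9, -12, 3) + (0, 1, -1) = (9, -11, 2)
  D3: (9, -12, 3) + (-1, 1, 0) = (8, -11, 3)
  D4: (9, -12, 3) + (-1, 0, 1) = (8, -12, 4)
  D5: (9, -12, 3) + (0, -1, 1) = (9, -13, 4)

Answer: 10 -13 3
10 -12 2
9 -11 2
8 -11 3
8 -12 4
9 -13 4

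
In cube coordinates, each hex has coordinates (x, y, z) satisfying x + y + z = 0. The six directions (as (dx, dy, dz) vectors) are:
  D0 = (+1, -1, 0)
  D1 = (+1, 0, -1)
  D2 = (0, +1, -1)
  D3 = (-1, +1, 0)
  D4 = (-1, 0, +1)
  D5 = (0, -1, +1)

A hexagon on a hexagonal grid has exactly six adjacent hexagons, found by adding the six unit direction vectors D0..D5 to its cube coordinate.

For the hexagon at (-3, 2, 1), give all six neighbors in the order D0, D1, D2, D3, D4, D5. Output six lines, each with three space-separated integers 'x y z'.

Center: (-3, 2, 1). Add each direction:
  D0: (-3, 2, 1) + (1, -1, 0) = (-2, 1, 1)
  D1: (-3, 2, 1) + (1, 0, -1) = (-2, 2, 0)
  D2: (-3, 2, 1) + (0, 1, -1) = (-3, 3, 0)
  D3: (-3, 2, 1) + (-1, 1, 0) = (-4, 3, 1)
  D4: (-3, 2, 1) + (-1, 0, 1) = (-4, 2, 2)
  D5: (-3, 2, 1) + (0, -1, 1) = (-3, 1, 2)

Answer: -2 1 1
-2 2 0
-3 3 0
-4 3 1
-4 2 2
-3 1 2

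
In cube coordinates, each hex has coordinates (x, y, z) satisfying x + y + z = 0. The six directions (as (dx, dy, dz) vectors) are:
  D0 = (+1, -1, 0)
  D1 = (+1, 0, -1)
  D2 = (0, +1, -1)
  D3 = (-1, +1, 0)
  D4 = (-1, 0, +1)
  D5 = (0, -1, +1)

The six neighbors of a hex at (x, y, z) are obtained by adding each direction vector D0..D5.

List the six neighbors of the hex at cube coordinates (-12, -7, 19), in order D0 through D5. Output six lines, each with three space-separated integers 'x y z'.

Answer: -11 -8 19
-11 -7 18
-12 -6 18
-13 -6 19
-13 -7 20
-12 -8 20

Derivation:
Center: (-12, -7, 19). Add each direction:
  D0: (-12, -7, 19) + (1, -1, 0) = (-11, -8, 19)
  D1: (-12, -7, 19) + (1, 0, -1) = (-11, -7, 18)
  D2: (-12, -7, 19) + (0, 1, -1) = (-12, -6, 18)
  D3: (-12, -7, 19) + (-1, 1, 0) = (-13, -6, 19)
  D4: (-12, -7, 19) + (-1, 0, 1) = (-13, -7, 20)
  D5: (-12, -7, 19) + (0, -1, 1) = (-12, -8, 20)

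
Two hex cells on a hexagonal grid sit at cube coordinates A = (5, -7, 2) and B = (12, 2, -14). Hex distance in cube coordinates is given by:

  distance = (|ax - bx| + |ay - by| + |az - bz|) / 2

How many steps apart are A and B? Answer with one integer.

Answer: 16

Derivation:
|ax - bx| = |5 - 12| = 7
|ay - by| = |-7 - 2| = 9
|az - bz| = |2 - (-14)| = 16
distance = (7 + 9 + 16) / 2 = 32 / 2 = 16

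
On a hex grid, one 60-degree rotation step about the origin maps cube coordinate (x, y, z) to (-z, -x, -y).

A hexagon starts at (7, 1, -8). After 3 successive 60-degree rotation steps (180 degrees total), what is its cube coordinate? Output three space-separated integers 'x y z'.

Start: (7, 1, -8)
Step 1: (7, 1, -8) -> (-(-8), -(7), -(1)) = (8, -7, -1)
Step 2: (8, -7, -1) -> (-(-1), -(8), -(-7)) = (1, -8, 7)
Step 3: (1, -8, 7) -> (-(7), -(1), -(-8)) = (-7, -1, 8)

Answer: -7 -1 8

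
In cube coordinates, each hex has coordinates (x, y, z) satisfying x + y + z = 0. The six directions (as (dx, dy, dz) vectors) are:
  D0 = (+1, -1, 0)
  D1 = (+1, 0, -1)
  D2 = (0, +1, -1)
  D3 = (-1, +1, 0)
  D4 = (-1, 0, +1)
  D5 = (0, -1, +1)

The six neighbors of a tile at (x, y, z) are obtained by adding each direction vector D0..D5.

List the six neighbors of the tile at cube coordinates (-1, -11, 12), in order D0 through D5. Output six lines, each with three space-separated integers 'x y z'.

Answer: 0 -12 12
0 -11 11
-1 -10 11
-2 -10 12
-2 -11 13
-1 -12 13

Derivation:
Center: (-1, -11, 12). Add each direction:
  D0: (-1, -11, 12) + (1, -1, 0) = (0, -12, 12)
  D1: (-1, -11, 12) + (1, 0, -1) = (0, -11, 11)
  D2: (-1, -11, 12) + (0, 1, -1) = (-1, -10, 11)
  D3: (-1, -11, 12) + (-1, 1, 0) = (-2, -10, 12)
  D4: (-1, -11, 12) + (-1, 0, 1) = (-2, -11, 13)
  D5: (-1, -11, 12) + (0, -1, 1) = (-1, -12, 13)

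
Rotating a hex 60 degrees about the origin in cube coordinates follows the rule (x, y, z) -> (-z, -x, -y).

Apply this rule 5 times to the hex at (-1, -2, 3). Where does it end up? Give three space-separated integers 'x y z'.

Start: (-1, -2, 3)
Step 1: (-1, -2, 3) -> (-(3), -(-1), -(-2)) = (-3, 1, 2)
Step 2: (-3, 1, 2) -> (-(2), -(-3), -(1)) = (-2, 3, -1)
Step 3: (-2, 3, -1) -> (-(-1), -(-2), -(3)) = (1, 2, -3)
Step 4: (1, 2, -3) -> (-(-3), -(1), -(2)) = (3, -1, -2)
Step 5: (3, -1, -2) -> (-(-2), -(3), -(-1)) = (2, -3, 1)

Answer: 2 -3 1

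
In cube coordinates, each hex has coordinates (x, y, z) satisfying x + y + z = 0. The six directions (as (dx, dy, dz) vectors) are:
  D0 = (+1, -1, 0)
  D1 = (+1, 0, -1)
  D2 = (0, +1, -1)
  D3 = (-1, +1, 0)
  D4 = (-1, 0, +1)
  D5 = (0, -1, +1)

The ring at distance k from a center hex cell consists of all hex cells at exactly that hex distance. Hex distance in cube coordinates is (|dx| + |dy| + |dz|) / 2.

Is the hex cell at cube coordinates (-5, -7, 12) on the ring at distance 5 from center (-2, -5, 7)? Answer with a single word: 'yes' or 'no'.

|px - cx| = |-5 - (-2)| = 3
|py - cy| = |-7 - (-5)| = 2
|pz - cz| = |12 - 7| = 5
distance = (3+2+5)/2 = 10/2 = 5
radius = 5; distance == radius -> yes

Answer: yes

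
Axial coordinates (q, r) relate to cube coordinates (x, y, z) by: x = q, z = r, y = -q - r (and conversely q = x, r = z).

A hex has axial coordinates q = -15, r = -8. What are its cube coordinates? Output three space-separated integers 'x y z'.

x = q = -15
z = r = -8
y = -x - z = -(-15) - (-8) = 23

Answer: -15 23 -8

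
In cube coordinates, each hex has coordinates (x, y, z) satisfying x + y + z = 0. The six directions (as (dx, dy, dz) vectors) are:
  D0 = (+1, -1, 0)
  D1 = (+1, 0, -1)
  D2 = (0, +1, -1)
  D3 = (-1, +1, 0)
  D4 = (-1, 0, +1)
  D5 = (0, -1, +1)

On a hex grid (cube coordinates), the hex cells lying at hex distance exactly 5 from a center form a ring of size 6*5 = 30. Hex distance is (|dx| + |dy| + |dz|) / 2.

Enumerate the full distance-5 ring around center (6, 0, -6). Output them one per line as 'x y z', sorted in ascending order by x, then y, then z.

Answer: 1 0 -1
1 1 -2
1 2 -3
1 3 -4
1 4 -5
1 5 -6
2 -1 -1
2 5 -7
3 -2 -1
3 5 -8
4 -3 -1
4 5 -9
5 -4 -1
5 5 -10
6 -5 -1
6 5 -11
7 -5 -2
7 4 -11
8 -5 -3
8 3 -11
9 -5 -4
9 2 -11
10 -5 -5
10 1 -11
11 -5 -6
11 -4 -7
11 -3 -8
11 -2 -9
11 -1 -10
11 0 -11

Derivation:
Walk ring at distance 5 from (6, 0, -6):
Start at center + D4*5 = (1, 0, -1)
  hex 0: (1, 0, -1)
  hex 1: (2, -1, -1)
  hex 2: (3, -2, -1)
  hex 3: (4, -3, -1)
  hex 4: (5, -4, -1)
  hex 5: (6, -5, -1)
  hex 6: (7, -5, -2)
  hex 7: (8, -5, -3)
  hex 8: (9, -5, -4)
  hex 9: (10, -5, -5)
  hex 10: (11, -5, -6)
  hex 11: (11, -4, -7)
  hex 12: (11, -3, -8)
  hex 13: (11, -2, -9)
  hex 14: (11, -1, -10)
  hex 15: (11, 0, -11)
  hex 16: (10, 1, -11)
  hex 17: (9, 2, -11)
  hex 18: (8, 3, -11)
  hex 19: (7, 4, -11)
  hex 20: (6, 5, -11)
  hex 21: (5, 5, -10)
  hex 22: (4, 5, -9)
  hex 23: (3, 5, -8)
  hex 24: (2, 5, -7)
  hex 25: (1, 5, -6)
  hex 26: (1, 4, -5)
  hex 27: (1, 3, -4)
  hex 28: (1, 2, -3)
  hex 29: (1, 1, -2)
Sorted: 30 hexes.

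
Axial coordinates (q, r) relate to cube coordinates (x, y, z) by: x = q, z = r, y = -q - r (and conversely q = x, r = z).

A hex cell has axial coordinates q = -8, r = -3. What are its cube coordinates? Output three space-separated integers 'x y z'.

x = q = -8
z = r = -3
y = -x - z = -(-8) - (-3) = 11

Answer: -8 11 -3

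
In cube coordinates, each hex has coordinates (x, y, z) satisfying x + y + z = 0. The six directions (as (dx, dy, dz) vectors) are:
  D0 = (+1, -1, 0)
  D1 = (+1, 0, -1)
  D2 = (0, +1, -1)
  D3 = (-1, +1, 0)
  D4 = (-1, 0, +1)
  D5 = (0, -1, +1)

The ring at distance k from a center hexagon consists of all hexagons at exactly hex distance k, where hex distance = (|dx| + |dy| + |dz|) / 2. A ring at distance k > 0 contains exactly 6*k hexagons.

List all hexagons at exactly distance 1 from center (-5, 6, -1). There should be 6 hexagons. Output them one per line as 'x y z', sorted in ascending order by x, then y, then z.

Answer: -6 6 0
-6 7 -1
-5 5 0
-5 7 -2
-4 5 -1
-4 6 -2

Derivation:
Walk ring at distance 1 from (-5, 6, -1):
Start at center + D4*1 = (-6, 6, 0)
  hex 0: (-6, 6, 0)
  hex 1: (-5, 5, 0)
  hex 2: (-4, 5, -1)
  hex 3: (-4, 6, -2)
  hex 4: (-5, 7, -2)
  hex 5: (-6, 7, -1)
Sorted: 6 hexes.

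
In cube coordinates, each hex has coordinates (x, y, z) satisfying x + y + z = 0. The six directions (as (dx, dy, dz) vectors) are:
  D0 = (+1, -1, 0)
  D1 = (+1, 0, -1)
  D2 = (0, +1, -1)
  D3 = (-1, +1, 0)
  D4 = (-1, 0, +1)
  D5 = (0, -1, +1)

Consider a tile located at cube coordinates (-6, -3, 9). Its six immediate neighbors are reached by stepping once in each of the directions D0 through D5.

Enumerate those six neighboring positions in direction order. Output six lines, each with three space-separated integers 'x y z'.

Answer: -5 -4 9
-5 -3 8
-6 -2 8
-7 -2 9
-7 -3 10
-6 -4 10

Derivation:
Center: (-6, -3, 9). Add each direction:
  D0: (-6, -3, 9) + (1, -1, 0) = (-5, -4, 9)
  D1: (-6, -3, 9) + (1, 0, -1) = (-5, -3, 8)
  D2: (-6, -3, 9) + (0, 1, -1) = (-6, -2, 8)
  D3: (-6, -3, 9) + (-1, 1, 0) = (-7, -2, 9)
  D4: (-6, -3, 9) + (-1, 0, 1) = (-7, -3, 10)
  D5: (-6, -3, 9) + (0, -1, 1) = (-6, -4, 10)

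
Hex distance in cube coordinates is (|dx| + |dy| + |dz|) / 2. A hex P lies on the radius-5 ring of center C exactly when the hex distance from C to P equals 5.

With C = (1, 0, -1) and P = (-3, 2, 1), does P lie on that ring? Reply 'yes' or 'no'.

|px - cx| = |-3 - 1| = 4
|py - cy| = |2 - 0| = 2
|pz - cz| = |1 - (-1)| = 2
distance = (4+2+2)/2 = 8/2 = 4
radius = 5; distance != radius -> no

Answer: no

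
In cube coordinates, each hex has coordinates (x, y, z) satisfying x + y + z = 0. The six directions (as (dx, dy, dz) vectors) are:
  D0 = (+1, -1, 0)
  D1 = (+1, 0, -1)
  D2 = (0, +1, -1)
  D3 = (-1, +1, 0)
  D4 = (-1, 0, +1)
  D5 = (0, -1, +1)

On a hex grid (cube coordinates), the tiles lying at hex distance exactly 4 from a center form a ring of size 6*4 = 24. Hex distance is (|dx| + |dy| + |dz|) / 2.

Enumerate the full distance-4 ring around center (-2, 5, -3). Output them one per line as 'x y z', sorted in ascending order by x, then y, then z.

Answer: -6 5 1
-6 6 0
-6 7 -1
-6 8 -2
-6 9 -3
-5 4 1
-5 9 -4
-4 3 1
-4 9 -5
-3 2 1
-3 9 -6
-2 1 1
-2 9 -7
-1 1 0
-1 8 -7
0 1 -1
0 7 -7
1 1 -2
1 6 -7
2 1 -3
2 2 -4
2 3 -5
2 4 -6
2 5 -7

Derivation:
Walk ring at distance 4 from (-2, 5, -3):
Start at center + D4*4 = (-6, 5, 1)
  hex 0: (-6, 5, 1)
  hex 1: (-5, 4, 1)
  hex 2: (-4, 3, 1)
  hex 3: (-3, 2, 1)
  hex 4: (-2, 1, 1)
  hex 5: (-1, 1, 0)
  hex 6: (0, 1, -1)
  hex 7: (1, 1, -2)
  hex 8: (2, 1, -3)
  hex 9: (2, 2, -4)
  hex 10: (2, 3, -5)
  hex 11: (2, 4, -6)
  hex 12: (2, 5, -7)
  hex 13: (1, 6, -7)
  hex 14: (0, 7, -7)
  hex 15: (-1, 8, -7)
  hex 16: (-2, 9, -7)
  hex 17: (-3, 9, -6)
  hex 18: (-4, 9, -5)
  hex 19: (-5, 9, -4)
  hex 20: (-6, 9, -3)
  hex 21: (-6, 8, -2)
  hex 22: (-6, 7, -1)
  hex 23: (-6, 6, 0)
Sorted: 24 hexes.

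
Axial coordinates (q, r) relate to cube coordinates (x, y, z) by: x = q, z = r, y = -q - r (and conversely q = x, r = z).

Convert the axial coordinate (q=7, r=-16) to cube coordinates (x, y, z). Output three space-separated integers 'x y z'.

Answer: 7 9 -16

Derivation:
x = q = 7
z = r = -16
y = -x - z = -(7) - (-16) = 9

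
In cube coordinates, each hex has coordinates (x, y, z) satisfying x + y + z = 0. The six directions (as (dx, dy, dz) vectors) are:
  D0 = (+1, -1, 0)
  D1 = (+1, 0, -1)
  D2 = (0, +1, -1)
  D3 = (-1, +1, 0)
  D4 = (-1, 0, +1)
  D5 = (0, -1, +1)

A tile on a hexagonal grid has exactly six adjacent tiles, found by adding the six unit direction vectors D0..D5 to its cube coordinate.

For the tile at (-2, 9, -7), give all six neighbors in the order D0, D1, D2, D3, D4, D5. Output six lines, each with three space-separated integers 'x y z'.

Answer: -1 8 -7
-1 9 -8
-2 10 -8
-3 10 -7
-3 9 -6
-2 8 -6

Derivation:
Center: (-2, 9, -7). Add each direction:
  D0: (-2, 9, -7) + (1, -1, 0) = (-1, 8, -7)
  D1: (-2, 9, -7) + (1, 0, -1) = (-1, 9, -8)
  D2: (-2, 9, -7) + (0, 1, -1) = (-2, 10, -8)
  D3: (-2, 9, -7) + (-1, 1, 0) = (-3, 10, -7)
  D4: (-2, 9, -7) + (-1, 0, 1) = (-3, 9, -6)
  D5: (-2, 9, -7) + (0, -1, 1) = (-2, 8, -6)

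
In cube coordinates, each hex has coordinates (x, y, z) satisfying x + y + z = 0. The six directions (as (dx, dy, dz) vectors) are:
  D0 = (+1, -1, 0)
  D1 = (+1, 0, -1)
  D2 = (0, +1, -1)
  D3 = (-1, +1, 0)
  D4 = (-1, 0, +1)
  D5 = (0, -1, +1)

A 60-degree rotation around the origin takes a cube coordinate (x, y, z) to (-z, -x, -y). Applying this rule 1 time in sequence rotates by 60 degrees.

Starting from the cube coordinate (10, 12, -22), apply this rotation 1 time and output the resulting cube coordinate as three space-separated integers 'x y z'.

Answer: 22 -10 -12

Derivation:
Start: (10, 12, -22)
Step 1: (10, 12, -22) -> (-(-22), -(10), -(12)) = (22, -10, -12)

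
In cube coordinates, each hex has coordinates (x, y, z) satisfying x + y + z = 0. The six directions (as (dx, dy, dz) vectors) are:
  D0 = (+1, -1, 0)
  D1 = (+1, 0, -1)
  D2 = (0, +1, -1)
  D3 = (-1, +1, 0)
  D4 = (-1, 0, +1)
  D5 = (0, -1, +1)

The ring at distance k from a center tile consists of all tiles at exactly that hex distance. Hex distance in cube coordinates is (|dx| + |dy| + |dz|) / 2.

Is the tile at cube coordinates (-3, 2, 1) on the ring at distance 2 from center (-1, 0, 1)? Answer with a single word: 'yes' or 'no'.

Answer: yes

Derivation:
|px - cx| = |-3 - (-1)| = 2
|py - cy| = |2 - 0| = 2
|pz - cz| = |1 - 1| = 0
distance = (2+2+0)/2 = 4/2 = 2
radius = 2; distance == radius -> yes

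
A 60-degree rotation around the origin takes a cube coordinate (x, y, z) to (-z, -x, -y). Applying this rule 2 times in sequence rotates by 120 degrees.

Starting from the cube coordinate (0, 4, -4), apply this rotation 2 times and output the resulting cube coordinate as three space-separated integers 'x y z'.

Answer: 4 -4 0

Derivation:
Start: (0, 4, -4)
Step 1: (0, 4, -4) -> (-(-4), -(0), -(4)) = (4, 0, -4)
Step 2: (4, 0, -4) -> (-(-4), -(4), -(0)) = (4, -4, 0)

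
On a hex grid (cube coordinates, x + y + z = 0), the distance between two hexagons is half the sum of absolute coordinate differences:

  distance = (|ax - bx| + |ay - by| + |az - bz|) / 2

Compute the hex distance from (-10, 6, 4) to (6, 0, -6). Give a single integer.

|ax - bx| = |-10 - 6| = 16
|ay - by| = |6 - 0| = 6
|az - bz| = |4 - (-6)| = 10
distance = (16 + 6 + 10) / 2 = 32 / 2 = 16

Answer: 16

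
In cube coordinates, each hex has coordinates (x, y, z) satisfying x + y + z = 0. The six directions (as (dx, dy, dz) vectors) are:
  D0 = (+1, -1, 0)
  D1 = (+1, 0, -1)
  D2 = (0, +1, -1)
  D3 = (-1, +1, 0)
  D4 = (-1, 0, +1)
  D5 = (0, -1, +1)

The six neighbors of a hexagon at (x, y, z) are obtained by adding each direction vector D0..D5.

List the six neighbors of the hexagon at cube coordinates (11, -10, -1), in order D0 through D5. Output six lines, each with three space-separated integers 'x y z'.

Center: (11, -10, -1). Add each direction:
  D0: (11, -10, -1) + (1, -1, 0) = (12, -11, -1)
  D1: (11, -10, -1) + (1, 0, -1) = (12, -10, -2)
  D2: (11, -10, -1) + (0, 1, -1) = (11, -9, -2)
  D3: (11, -10, -1) + (-1, 1, 0) = (10, -9, -1)
  D4: (11, -10, -1) + (-1, 0, 1) = (10, -10, 0)
  D5: (11, -10, -1) + (0, -1, 1) = (11, -11, 0)

Answer: 12 -11 -1
12 -10 -2
11 -9 -2
10 -9 -1
10 -10 0
11 -11 0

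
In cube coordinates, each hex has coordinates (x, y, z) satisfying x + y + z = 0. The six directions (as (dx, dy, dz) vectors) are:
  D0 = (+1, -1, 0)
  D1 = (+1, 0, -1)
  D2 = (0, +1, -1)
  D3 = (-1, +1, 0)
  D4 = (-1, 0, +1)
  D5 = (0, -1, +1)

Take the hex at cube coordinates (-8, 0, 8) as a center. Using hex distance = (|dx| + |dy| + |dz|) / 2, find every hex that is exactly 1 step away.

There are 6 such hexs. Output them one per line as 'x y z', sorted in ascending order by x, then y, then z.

Walk ring at distance 1 from (-8, 0, 8):
Start at center + D4*1 = (-9, 0, 9)
  hex 0: (-9, 0, 9)
  hex 1: (-8, -1, 9)
  hex 2: (-7, -1, 8)
  hex 3: (-7, 0, 7)
  hex 4: (-8, 1, 7)
  hex 5: (-9, 1, 8)
Sorted: 6 hexes.

Answer: -9 0 9
-9 1 8
-8 -1 9
-8 1 7
-7 -1 8
-7 0 7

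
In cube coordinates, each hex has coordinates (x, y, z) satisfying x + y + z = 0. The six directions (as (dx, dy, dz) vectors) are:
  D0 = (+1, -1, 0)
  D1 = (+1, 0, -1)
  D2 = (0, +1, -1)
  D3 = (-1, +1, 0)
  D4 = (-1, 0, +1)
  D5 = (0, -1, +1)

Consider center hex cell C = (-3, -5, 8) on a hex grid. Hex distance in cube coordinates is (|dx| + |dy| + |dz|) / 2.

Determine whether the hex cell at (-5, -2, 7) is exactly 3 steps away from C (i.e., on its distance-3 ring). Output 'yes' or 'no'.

|px - cx| = |-5 - (-3)| = 2
|py - cy| = |-2 - (-5)| = 3
|pz - cz| = |7 - 8| = 1
distance = (2+3+1)/2 = 6/2 = 3
radius = 3; distance == radius -> yes

Answer: yes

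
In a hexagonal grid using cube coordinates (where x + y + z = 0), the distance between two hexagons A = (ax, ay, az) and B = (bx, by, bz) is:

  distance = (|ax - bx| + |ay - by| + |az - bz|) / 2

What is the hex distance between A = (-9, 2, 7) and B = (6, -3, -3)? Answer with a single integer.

Answer: 15

Derivation:
|ax - bx| = |-9 - 6| = 15
|ay - by| = |2 - (-3)| = 5
|az - bz| = |7 - (-3)| = 10
distance = (15 + 5 + 10) / 2 = 30 / 2 = 15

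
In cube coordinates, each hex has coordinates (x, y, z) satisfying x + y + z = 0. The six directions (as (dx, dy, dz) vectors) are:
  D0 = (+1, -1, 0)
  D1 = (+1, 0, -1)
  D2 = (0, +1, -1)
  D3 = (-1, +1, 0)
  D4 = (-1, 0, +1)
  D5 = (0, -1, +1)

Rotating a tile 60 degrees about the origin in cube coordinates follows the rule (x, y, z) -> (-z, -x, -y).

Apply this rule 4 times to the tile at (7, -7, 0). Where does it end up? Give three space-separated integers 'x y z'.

Answer: 0 7 -7

Derivation:
Start: (7, -7, 0)
Step 1: (7, -7, 0) -> (-(0), -(7), -(-7)) = (0, -7, 7)
Step 2: (0, -7, 7) -> (-(7), -(0), -(-7)) = (-7, 0, 7)
Step 3: (-7, 0, 7) -> (-(7), -(-7), -(0)) = (-7, 7, 0)
Step 4: (-7, 7, 0) -> (-(0), -(-7), -(7)) = (0, 7, -7)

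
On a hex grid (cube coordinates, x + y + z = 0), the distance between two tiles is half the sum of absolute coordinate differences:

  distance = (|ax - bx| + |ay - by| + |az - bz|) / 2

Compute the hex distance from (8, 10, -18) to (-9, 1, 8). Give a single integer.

|ax - bx| = |8 - (-9)| = 17
|ay - by| = |10 - 1| = 9
|az - bz| = |-18 - 8| = 26
distance = (17 + 9 + 26) / 2 = 52 / 2 = 26

Answer: 26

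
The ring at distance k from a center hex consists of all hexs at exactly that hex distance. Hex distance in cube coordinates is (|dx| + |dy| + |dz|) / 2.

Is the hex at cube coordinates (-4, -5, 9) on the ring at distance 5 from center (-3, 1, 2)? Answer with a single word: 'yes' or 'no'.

|px - cx| = |-4 - (-3)| = 1
|py - cy| = |-5 - 1| = 6
|pz - cz| = |9 - 2| = 7
distance = (1+6+7)/2 = 14/2 = 7
radius = 5; distance != radius -> no

Answer: no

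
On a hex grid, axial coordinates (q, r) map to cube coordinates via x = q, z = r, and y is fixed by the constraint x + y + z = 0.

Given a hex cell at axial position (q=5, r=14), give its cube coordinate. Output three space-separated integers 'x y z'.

x = q = 5
z = r = 14
y = -x - z = -(5) - (14) = -19

Answer: 5 -19 14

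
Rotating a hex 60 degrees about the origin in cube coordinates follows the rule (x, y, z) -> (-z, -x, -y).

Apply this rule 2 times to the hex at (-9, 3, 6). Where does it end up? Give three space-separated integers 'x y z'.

Answer: 3 6 -9

Derivation:
Start: (-9, 3, 6)
Step 1: (-9, 3, 6) -> (-(6), -(-9), -(3)) = (-6, 9, -3)
Step 2: (-6, 9, -3) -> (-(-3), -(-6), -(9)) = (3, 6, -9)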